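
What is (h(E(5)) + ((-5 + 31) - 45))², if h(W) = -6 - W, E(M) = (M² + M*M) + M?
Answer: 6400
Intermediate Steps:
E(M) = M + 2*M² (E(M) = (M² + M²) + M = 2*M² + M = M + 2*M²)
(h(E(5)) + ((-5 + 31) - 45))² = ((-6 - 5*(1 + 2*5)) + ((-5 + 31) - 45))² = ((-6 - 5*(1 + 10)) + (26 - 45))² = ((-6 - 5*11) - 19)² = ((-6 - 1*55) - 19)² = ((-6 - 55) - 19)² = (-61 - 19)² = (-80)² = 6400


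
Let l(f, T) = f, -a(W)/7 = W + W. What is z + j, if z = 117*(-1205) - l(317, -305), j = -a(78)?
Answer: -140210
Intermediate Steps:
a(W) = -14*W (a(W) = -7*(W + W) = -14*W)
j = 1092 (j = -(-14)*78 = -1*(-1092) = 1092)
z = -141302 (z = 117*(-1205) - 1*317 = -140985 - 317 = -141302)
z + j = -141302 + 1092 = -140210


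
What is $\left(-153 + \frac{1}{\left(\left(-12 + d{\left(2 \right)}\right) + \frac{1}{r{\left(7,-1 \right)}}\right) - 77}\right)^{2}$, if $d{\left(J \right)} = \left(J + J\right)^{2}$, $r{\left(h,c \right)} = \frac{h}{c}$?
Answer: $\frac{6137625649}{262144} \approx 23413.0$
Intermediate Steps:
$d{\left(J \right)} = 4 J^{2}$ ($d{\left(J \right)} = \left(2 J\right)^{2} = 4 J^{2}$)
$\left(-153 + \frac{1}{\left(\left(-12 + d{\left(2 \right)}\right) + \frac{1}{r{\left(7,-1 \right)}}\right) - 77}\right)^{2} = \left(-153 + \frac{1}{\left(\left(-12 + 4 \cdot 2^{2}\right) + \frac{1}{7 \frac{1}{-1}}\right) - 77}\right)^{2} = \left(-153 + \frac{1}{\left(\left(-12 + 4 \cdot 4\right) + \frac{1}{7 \left(-1\right)}\right) - 77}\right)^{2} = \left(-153 + \frac{1}{\left(\left(-12 + 16\right) + \frac{1}{-7}\right) - 77}\right)^{2} = \left(-153 + \frac{1}{\left(4 - \frac{1}{7}\right) - 77}\right)^{2} = \left(-153 + \frac{1}{\frac{27}{7} - 77}\right)^{2} = \left(-153 + \frac{1}{- \frac{512}{7}}\right)^{2} = \left(-153 - \frac{7}{512}\right)^{2} = \left(- \frac{78343}{512}\right)^{2} = \frac{6137625649}{262144}$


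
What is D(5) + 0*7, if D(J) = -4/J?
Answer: -⅘ ≈ -0.80000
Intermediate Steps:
D(5) + 0*7 = -4/5 + 0*7 = -4*⅕ + 0 = -⅘ + 0 = -⅘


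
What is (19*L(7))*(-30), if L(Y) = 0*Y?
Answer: 0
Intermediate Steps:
L(Y) = 0
(19*L(7))*(-30) = (19*0)*(-30) = 0*(-30) = 0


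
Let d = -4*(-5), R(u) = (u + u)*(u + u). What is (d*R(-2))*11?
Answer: 3520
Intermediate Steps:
R(u) = 4*u² (R(u) = (2*u)*(2*u) = 4*u²)
d = 20
(d*R(-2))*11 = (20*(4*(-2)²))*11 = (20*(4*4))*11 = (20*16)*11 = 320*11 = 3520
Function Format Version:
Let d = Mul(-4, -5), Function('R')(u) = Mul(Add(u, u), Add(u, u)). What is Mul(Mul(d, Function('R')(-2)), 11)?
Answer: 3520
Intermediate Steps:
Function('R')(u) = Mul(4, Pow(u, 2)) (Function('R')(u) = Mul(Mul(2, u), Mul(2, u)) = Mul(4, Pow(u, 2)))
d = 20
Mul(Mul(d, Function('R')(-2)), 11) = Mul(Mul(20, Mul(4, Pow(-2, 2))), 11) = Mul(Mul(20, Mul(4, 4)), 11) = Mul(Mul(20, 16), 11) = Mul(320, 11) = 3520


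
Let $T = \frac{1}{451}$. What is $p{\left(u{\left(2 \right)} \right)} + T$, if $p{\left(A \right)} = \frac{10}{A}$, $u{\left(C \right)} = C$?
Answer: $\frac{2256}{451} \approx 5.0022$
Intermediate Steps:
$T = \frac{1}{451} \approx 0.0022173$
$p{\left(u{\left(2 \right)} \right)} + T = \frac{10}{2} + \frac{1}{451} = 10 \cdot \frac{1}{2} + \frac{1}{451} = 5 + \frac{1}{451} = \frac{2256}{451}$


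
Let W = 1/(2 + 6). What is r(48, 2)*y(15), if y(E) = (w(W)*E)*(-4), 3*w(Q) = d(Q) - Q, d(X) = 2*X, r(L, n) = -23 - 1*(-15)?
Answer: 20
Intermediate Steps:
r(L, n) = -8 (r(L, n) = -23 + 15 = -8)
W = ⅛ (W = 1/8 = ⅛ ≈ 0.12500)
w(Q) = Q/3 (w(Q) = (2*Q - Q)/3 = Q/3)
y(E) = -E/6 (y(E) = (((⅓)*(⅛))*E)*(-4) = (E/24)*(-4) = -E/6)
r(48, 2)*y(15) = -(-4)*15/3 = -8*(-5/2) = 20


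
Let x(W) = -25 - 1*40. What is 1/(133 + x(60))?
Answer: 1/68 ≈ 0.014706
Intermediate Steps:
x(W) = -65 (x(W) = -25 - 40 = -65)
1/(133 + x(60)) = 1/(133 - 65) = 1/68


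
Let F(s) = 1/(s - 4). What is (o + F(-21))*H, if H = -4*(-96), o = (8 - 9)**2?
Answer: 9216/25 ≈ 368.64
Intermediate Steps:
F(s) = 1/(-4 + s)
o = 1 (o = (-1)**2 = 1)
H = 384
(o + F(-21))*H = (1 + 1/(-4 - 21))*384 = (1 + 1/(-25))*384 = (1 - 1/25)*384 = (24/25)*384 = 9216/25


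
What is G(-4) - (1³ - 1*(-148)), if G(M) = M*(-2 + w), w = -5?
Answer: -121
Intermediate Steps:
G(M) = -7*M (G(M) = M*(-2 - 5) = M*(-7) = -7*M)
G(-4) - (1³ - 1*(-148)) = -7*(-4) - (1³ - 1*(-148)) = 28 - (1 + 148) = 28 - 1*149 = 28 - 149 = -121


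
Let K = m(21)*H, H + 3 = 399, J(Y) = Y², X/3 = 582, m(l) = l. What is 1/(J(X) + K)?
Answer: 1/3056832 ≈ 3.2714e-7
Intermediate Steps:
X = 1746 (X = 3*582 = 1746)
H = 396 (H = -3 + 399 = 396)
K = 8316 (K = 21*396 = 8316)
1/(J(X) + K) = 1/(1746² + 8316) = 1/(3048516 + 8316) = 1/3056832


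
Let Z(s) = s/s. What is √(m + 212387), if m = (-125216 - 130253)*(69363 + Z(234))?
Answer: 17*I*√61315361 ≈ 1.3312e+5*I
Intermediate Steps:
Z(s) = 1
m = -17720351716 (m = (-125216 - 130253)*(69363 + 1) = -255469*69364 = -17720351716)
√(m + 212387) = √(-17720351716 + 212387) = √(-17720139329) = 17*I*√61315361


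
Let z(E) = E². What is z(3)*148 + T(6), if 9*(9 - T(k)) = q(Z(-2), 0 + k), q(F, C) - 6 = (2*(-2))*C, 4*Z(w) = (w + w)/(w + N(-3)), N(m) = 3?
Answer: 1343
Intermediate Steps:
Z(w) = w/(2*(3 + w)) (Z(w) = ((w + w)/(w + 3))/4 = ((2*w)/(3 + w))/4 = (2*w/(3 + w))/4 = w/(2*(3 + w)))
q(F, C) = 6 - 4*C (q(F, C) = 6 + (2*(-2))*C = 6 - 4*C)
T(k) = 25/3 + 4*k/9 (T(k) = 9 - (6 - 4*(0 + k))/9 = 9 - (6 - 4*k)/9 = 9 + (-⅔ + 4*k/9) = 25/3 + 4*k/9)
z(3)*148 + T(6) = 3²*148 + (25/3 + (4/9)*6) = 9*148 + (25/3 + 8/3) = 1332 + 11 = 1343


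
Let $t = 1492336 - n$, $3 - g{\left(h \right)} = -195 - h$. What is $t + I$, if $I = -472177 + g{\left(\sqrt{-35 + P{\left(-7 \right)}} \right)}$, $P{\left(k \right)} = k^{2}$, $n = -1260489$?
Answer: $2280846 + \sqrt{14} \approx 2.2808 \cdot 10^{6}$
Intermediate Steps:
$g{\left(h \right)} = 198 + h$ ($g{\left(h \right)} = 3 - \left(-195 - h\right) = 3 + \left(195 + h\right) = 198 + h$)
$I = -471979 + \sqrt{14}$ ($I = -472177 + \left(198 + \sqrt{-35 + \left(-7\right)^{2}}\right) = -472177 + \left(198 + \sqrt{-35 + 49}\right) = -472177 + \left(198 + \sqrt{14}\right) = -471979 + \sqrt{14} \approx -4.7198 \cdot 10^{5}$)
$t = 2752825$ ($t = 1492336 - -1260489 = 1492336 + 1260489 = 2752825$)
$t + I = 2752825 - \left(471979 - \sqrt{14}\right) = 2280846 + \sqrt{14}$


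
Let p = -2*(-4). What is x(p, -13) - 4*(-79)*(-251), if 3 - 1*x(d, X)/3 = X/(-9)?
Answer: -237934/3 ≈ -79311.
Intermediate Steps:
p = 8
x(d, X) = 9 + X/3 (x(d, X) = 9 - 3*X/(-9) = 9 - 3*X*(-1)/9 = 9 - (-1)*X/3 = 9 + X/3)
x(p, -13) - 4*(-79)*(-251) = (9 + (⅓)*(-13)) - 4*(-79)*(-251) = (9 - 13/3) + 316*(-251) = 14/3 - 79316 = -237934/3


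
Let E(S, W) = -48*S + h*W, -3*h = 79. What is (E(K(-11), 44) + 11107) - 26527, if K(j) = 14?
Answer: -51752/3 ≈ -17251.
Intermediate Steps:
h = -79/3 (h = -1/3*79 = -79/3 ≈ -26.333)
E(S, W) = -48*S - 79*W/3
(E(K(-11), 44) + 11107) - 26527 = ((-48*14 - 79/3*44) + 11107) - 26527 = ((-672 - 3476/3) + 11107) - 26527 = (-5492/3 + 11107) - 26527 = 27829/3 - 26527 = -51752/3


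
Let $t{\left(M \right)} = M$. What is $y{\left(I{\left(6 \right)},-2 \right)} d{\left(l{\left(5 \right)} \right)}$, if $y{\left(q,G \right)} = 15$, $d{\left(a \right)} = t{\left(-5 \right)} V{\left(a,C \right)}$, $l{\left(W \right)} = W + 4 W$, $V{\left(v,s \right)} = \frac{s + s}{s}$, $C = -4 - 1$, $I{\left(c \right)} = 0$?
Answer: $-150$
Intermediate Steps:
$C = -5$ ($C = -4 - 1 = -5$)
$V{\left(v,s \right)} = 2$ ($V{\left(v,s \right)} = \frac{2 s}{s} = 2$)
$l{\left(W \right)} = 5 W$
$d{\left(a \right)} = -10$ ($d{\left(a \right)} = \left(-5\right) 2 = -10$)
$y{\left(I{\left(6 \right)},-2 \right)} d{\left(l{\left(5 \right)} \right)} = 15 \left(-10\right) = -150$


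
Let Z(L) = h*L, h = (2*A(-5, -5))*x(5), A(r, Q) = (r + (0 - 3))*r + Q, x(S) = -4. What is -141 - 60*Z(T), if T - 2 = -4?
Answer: -33741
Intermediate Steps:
T = -2 (T = 2 - 4 = -2)
A(r, Q) = Q + r*(-3 + r) (A(r, Q) = (r - 3)*r + Q = (-3 + r)*r + Q = r*(-3 + r) + Q = Q + r*(-3 + r))
h = -280 (h = (2*(-5 + (-5)² - 3*(-5)))*(-4) = (2*(-5 + 25 + 15))*(-4) = (2*35)*(-4) = 70*(-4) = -280)
Z(L) = -280*L
-141 - 60*Z(T) = -141 - (-16800)*(-2) = -141 - 60*560 = -141 - 33600 = -33741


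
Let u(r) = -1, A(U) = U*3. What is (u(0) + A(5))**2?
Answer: 196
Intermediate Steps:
A(U) = 3*U
(u(0) + A(5))**2 = (-1 + 3*5)**2 = (-1 + 15)**2 = 14**2 = 196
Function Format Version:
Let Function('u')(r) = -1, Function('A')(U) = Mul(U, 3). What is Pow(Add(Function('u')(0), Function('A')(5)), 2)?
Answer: 196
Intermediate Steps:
Function('A')(U) = Mul(3, U)
Pow(Add(Function('u')(0), Function('A')(5)), 2) = Pow(Add(-1, Mul(3, 5)), 2) = Pow(Add(-1, 15), 2) = Pow(14, 2) = 196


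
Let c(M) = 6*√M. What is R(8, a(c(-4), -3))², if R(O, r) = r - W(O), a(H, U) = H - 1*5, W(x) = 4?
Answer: -63 - 216*I ≈ -63.0 - 216.0*I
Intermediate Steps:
a(H, U) = -5 + H (a(H, U) = H - 5 = -5 + H)
R(O, r) = -4 + r (R(O, r) = r - 1*4 = r - 4 = -4 + r)
R(8, a(c(-4), -3))² = (-4 + (-5 + 6*√(-4)))² = (-4 + (-5 + 6*(2*I)))² = (-4 + (-5 + 12*I))² = (-9 + 12*I)²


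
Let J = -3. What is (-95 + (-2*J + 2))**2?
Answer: 7569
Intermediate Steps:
(-95 + (-2*J + 2))**2 = (-95 + (-2*(-3) + 2))**2 = (-95 + (6 + 2))**2 = (-95 + 8)**2 = (-87)**2 = 7569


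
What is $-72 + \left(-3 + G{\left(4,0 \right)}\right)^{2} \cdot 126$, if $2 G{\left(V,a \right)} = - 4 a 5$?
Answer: $1062$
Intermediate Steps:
$G{\left(V,a \right)} = - 10 a$ ($G{\left(V,a \right)} = \frac{- 4 a 5}{2} = \frac{\left(-20\right) a}{2} = - 10 a$)
$-72 + \left(-3 + G{\left(4,0 \right)}\right)^{2} \cdot 126 = -72 + \left(-3 - 0\right)^{2} \cdot 126 = -72 + \left(-3 + 0\right)^{2} \cdot 126 = -72 + \left(-3\right)^{2} \cdot 126 = -72 + 9 \cdot 126 = -72 + 1134 = 1062$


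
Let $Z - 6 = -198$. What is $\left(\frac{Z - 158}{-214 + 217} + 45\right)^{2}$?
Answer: $\frac{46225}{9} \approx 5136.1$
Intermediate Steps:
$Z = -192$ ($Z = 6 - 198 = -192$)
$\left(\frac{Z - 158}{-214 + 217} + 45\right)^{2} = \left(\frac{-192 - 158}{-214 + 217} + 45\right)^{2} = \left(- \frac{350}{3} + 45\right)^{2} = \left(- \frac{215}{3}\right)^{2} = \frac{46225}{9}$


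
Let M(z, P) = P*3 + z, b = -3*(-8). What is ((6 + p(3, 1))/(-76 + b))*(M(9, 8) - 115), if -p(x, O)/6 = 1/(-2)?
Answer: 369/26 ≈ 14.192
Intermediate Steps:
b = 24
M(z, P) = z + 3*P (M(z, P) = 3*P + z = z + 3*P)
p(x, O) = 3 (p(x, O) = -6/(-2) = -6*(-½) = 3)
((6 + p(3, 1))/(-76 + b))*(M(9, 8) - 115) = ((6 + 3)/(-76 + 24))*((9 + 3*8) - 115) = (9/(-52))*((9 + 24) - 115) = (9*(-1/52))*(33 - 115) = -9/52*(-82) = 369/26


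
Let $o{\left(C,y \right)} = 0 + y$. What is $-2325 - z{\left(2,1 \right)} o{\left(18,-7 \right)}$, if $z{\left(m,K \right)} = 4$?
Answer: $-2297$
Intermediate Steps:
$o{\left(C,y \right)} = y$
$-2325 - z{\left(2,1 \right)} o{\left(18,-7 \right)} = -2325 - 4 \left(-7\right) = -2325 - -28 = -2325 + 28 = -2297$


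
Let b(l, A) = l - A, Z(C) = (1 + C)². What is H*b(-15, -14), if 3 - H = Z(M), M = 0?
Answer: -2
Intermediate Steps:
H = 2 (H = 3 - (1 + 0)² = 3 - 1*1² = 3 - 1*1 = 3 - 1 = 2)
H*b(-15, -14) = 2*(-15 - 1*(-14)) = 2*(-15 + 14) = 2*(-1) = -2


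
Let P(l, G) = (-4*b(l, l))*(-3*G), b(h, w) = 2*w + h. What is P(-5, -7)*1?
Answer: 1260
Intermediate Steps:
b(h, w) = h + 2*w
P(l, G) = 36*G*l (P(l, G) = (-4*(l + 2*l))*(-3*G) = (-12*l)*(-3*G) = 36*G*l)
P(-5, -7)*1 = (36*(-7)*(-5))*1 = 1260*1 = 1260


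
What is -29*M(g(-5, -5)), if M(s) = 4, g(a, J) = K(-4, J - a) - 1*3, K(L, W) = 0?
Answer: -116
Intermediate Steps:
g(a, J) = -3 (g(a, J) = 0 - 1*3 = 0 - 3 = -3)
-29*M(g(-5, -5)) = -29*4 = -116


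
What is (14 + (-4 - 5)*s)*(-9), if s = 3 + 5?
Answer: 522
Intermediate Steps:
s = 8
(14 + (-4 - 5)*s)*(-9) = (14 + (-4 - 5)*8)*(-9) = (14 - 9*8)*(-9) = (14 - 72)*(-9) = -58*(-9) = 522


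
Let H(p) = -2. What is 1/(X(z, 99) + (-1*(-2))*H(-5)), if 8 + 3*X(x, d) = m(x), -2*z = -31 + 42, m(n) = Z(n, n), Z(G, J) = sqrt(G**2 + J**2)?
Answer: -120/679 - 33*sqrt(2)/679 ≈ -0.24546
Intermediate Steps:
m(n) = sqrt(2)*sqrt(n**2) (m(n) = sqrt(n**2 + n**2) = sqrt(2*n**2) = sqrt(2)*sqrt(n**2))
z = -11/2 (z = -(-31 + 42)/2 = -1/2*11 = -11/2 ≈ -5.5000)
X(x, d) = -8/3 + sqrt(2)*sqrt(x**2)/3 (X(x, d) = -8/3 + (sqrt(2)*sqrt(x**2))/3 = -8/3 + sqrt(2)*sqrt(x**2)/3)
1/(X(z, 99) + (-1*(-2))*H(-5)) = 1/((-8/3 + sqrt(2)*sqrt((-11/2)**2)/3) - 1*(-2)*(-2)) = 1/((-8/3 + sqrt(2)*sqrt(121/4)/3) + 2*(-2)) = 1/((-8/3 + (1/3)*sqrt(2)*(11/2)) - 4) = 1/((-8/3 + 11*sqrt(2)/6) - 4) = 1/(-20/3 + 11*sqrt(2)/6)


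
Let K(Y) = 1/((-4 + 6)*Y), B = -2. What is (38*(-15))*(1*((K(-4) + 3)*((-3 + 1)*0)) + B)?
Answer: 1140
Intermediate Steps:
K(Y) = 1/(2*Y)
(38*(-15))*(1*((K(-4) + 3)*((-3 + 1)*0)) + B) = (38*(-15))*(1*(((½)/(-4) + 3)*((-3 + 1)*0)) - 2) = -570*(1*(((½)*(-¼) + 3)*(-2*0)) - 2) = -570*(1*((-⅛ + 3)*0) - 2) = -570*(1*((23/8)*0) - 2) = -570*(1*0 - 2) = -570*(0 - 2) = -570*(-2) = 1140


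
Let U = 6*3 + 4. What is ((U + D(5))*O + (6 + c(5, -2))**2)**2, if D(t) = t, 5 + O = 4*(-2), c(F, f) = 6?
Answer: 42849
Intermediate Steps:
O = -13 (O = -5 + 4*(-2) = -5 - 8 = -13)
U = 22 (U = 18 + 4 = 22)
((U + D(5))*O + (6 + c(5, -2))**2)**2 = ((22 + 5)*(-13) + (6 + 6)**2)**2 = (27*(-13) + 12**2)**2 = (-351 + 144)**2 = (-207)**2 = 42849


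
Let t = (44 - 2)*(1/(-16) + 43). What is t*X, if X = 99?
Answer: 1428273/8 ≈ 1.7853e+5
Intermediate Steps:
t = 14427/8 (t = 42*(-1/16 + 43) = 42*(687/16) = 14427/8 ≈ 1803.4)
t*X = (14427/8)*99 = 1428273/8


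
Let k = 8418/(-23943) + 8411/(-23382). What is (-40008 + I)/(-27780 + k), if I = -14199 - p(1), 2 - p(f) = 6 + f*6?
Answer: 439730286138/225400301341 ≈ 1.9509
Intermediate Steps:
p(f) = -4 - 6*f (p(f) = 2 - (6 + f*6) = 2 - (6 + 6*f) = 2 + (-6 - 6*f) = -4 - 6*f)
I = -14189 (I = -14199 - (-4 - 6*1) = -14199 - (-4 - 6) = -14199 - 1*(-10) = -14199 + 10 = -14189)
k = -5771221/8113554 (k = 8418*(-1/23943) + 8411*(-1/23382) = -122/347 - 8411/23382 = -5771221/8113554 ≈ -0.71131)
(-40008 + I)/(-27780 + k) = (-40008 - 14189)/(-27780 - 5771221/8113554) = -54197/(-225400301341/8113554) = -54197*(-8113554/225400301341) = 439730286138/225400301341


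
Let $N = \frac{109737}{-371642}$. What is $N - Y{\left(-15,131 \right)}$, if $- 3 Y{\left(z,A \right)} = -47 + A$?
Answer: $\frac{10296239}{371642} \approx 27.705$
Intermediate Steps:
$N = - \frac{109737}{371642}$ ($N = 109737 \left(- \frac{1}{371642}\right) = - \frac{109737}{371642} \approx -0.29528$)
$Y{\left(z,A \right)} = \frac{47}{3} - \frac{A}{3}$ ($Y{\left(z,A \right)} = - \frac{-47 + A}{3} = \frac{47}{3} - \frac{A}{3}$)
$N - Y{\left(-15,131 \right)} = - \frac{109737}{371642} - \left(\frac{47}{3} - \frac{131}{3}\right) = - \frac{109737}{371642} - -28 = - \frac{109737}{371642} + 28 = \frac{10296239}{371642}$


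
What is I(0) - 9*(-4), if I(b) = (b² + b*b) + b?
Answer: 36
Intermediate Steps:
I(b) = b + 2*b² (I(b) = (b² + b²) + b = 2*b² + b = b + 2*b²)
I(0) - 9*(-4) = 0*(1 + 2*0) - 9*(-4) = 0*(1 + 0) + 36 = 0*1 + 36 = 0 + 36 = 36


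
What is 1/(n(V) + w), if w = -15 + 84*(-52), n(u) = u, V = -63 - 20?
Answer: -1/4466 ≈ -0.00022391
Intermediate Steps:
V = -83
w = -4383 (w = -15 - 4368 = -4383)
1/(n(V) + w) = 1/(-83 - 4383) = 1/(-4466) = -1/4466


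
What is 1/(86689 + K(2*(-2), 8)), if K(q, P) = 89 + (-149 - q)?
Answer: 1/86633 ≈ 1.1543e-5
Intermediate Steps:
K(q, P) = -60 - q
1/(86689 + K(2*(-2), 8)) = 1/(86689 + (-60 - 2*(-2))) = 1/(86689 + (-60 - 1*(-4))) = 1/(86689 + (-60 + 4)) = 1/(86689 - 56) = 1/86633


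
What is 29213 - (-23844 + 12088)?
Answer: 40969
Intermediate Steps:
29213 - (-23844 + 12088) = 29213 - 1*(-11756) = 29213 + 11756 = 40969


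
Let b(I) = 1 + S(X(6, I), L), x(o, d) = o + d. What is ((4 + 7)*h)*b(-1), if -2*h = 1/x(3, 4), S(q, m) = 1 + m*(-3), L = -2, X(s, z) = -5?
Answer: -44/7 ≈ -6.2857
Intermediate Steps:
x(o, d) = d + o
S(q, m) = 1 - 3*m
h = -1/14 (h = -1/(2*(4 + 3)) = -1/2/7 = -1/2*1/7 = -1/14 ≈ -0.071429)
b(I) = 8 (b(I) = 1 + (1 - 3*(-2)) = 1 + (1 + 6) = 1 + 7 = 8)
((4 + 7)*h)*b(-1) = ((4 + 7)*(-1/14))*8 = (11*(-1/14))*8 = -11/14*8 = -44/7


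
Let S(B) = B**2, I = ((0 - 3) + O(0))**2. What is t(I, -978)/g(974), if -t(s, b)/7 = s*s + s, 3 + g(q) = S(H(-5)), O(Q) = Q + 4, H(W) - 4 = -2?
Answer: -14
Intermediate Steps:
H(W) = 2 (H(W) = 4 - 2 = 2)
O(Q) = 4 + Q
I = 1 (I = ((0 - 3) + (4 + 0))**2 = (-3 + 4)**2 = 1**2 = 1)
g(q) = 1 (g(q) = -3 + 2**2 = -3 + 4 = 1)
t(s, b) = -7*s - 7*s**2 (t(s, b) = -7*(s*s + s) = -7*(s**2 + s) = -7*(s + s**2) = -7*s - 7*s**2)
t(I, -978)/g(974) = -7*1*(1 + 1)/1 = -7*1*2*1 = -14*1 = -14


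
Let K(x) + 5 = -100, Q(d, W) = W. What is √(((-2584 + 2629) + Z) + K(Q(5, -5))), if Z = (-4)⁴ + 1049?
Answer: √1245 ≈ 35.285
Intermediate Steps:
K(x) = -105 (K(x) = -5 - 100 = -105)
Z = 1305 (Z = 256 + 1049 = 1305)
√(((-2584 + 2629) + Z) + K(Q(5, -5))) = √(((-2584 + 2629) + 1305) - 105) = √((45 + 1305) - 105) = √(1350 - 105) = √1245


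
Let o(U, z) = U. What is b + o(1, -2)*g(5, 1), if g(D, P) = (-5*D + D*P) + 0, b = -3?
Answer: -23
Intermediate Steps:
g(D, P) = -5*D + D*P
b + o(1, -2)*g(5, 1) = -3 + 1*(5*(-5 + 1)) = -3 + 1*(5*(-4)) = -3 + 1*(-20) = -3 - 20 = -23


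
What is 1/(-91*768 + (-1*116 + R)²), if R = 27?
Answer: -1/61967 ≈ -1.6138e-5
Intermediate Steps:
1/(-91*768 + (-1*116 + R)²) = 1/(-91*768 + (-1*116 + 27)²) = 1/(-69888 + (-116 + 27)²) = 1/(-69888 + (-89)²) = 1/(-69888 + 7921) = 1/(-61967) = -1/61967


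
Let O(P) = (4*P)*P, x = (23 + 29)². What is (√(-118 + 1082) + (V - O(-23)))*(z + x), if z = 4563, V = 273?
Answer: -13393081 + 14534*√241 ≈ -1.3167e+7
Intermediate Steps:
x = 2704 (x = 52² = 2704)
O(P) = 4*P²
(√(-118 + 1082) + (V - O(-23)))*(z + x) = (√(-118 + 1082) + (273 - 4*(-23)²))*(4563 + 2704) = (√964 + (273 - 4*529))*7267 = (2*√241 + (273 - 1*2116))*7267 = (2*√241 + (273 - 2116))*7267 = (2*√241 - 1843)*7267 = (-1843 + 2*√241)*7267 = -13393081 + 14534*√241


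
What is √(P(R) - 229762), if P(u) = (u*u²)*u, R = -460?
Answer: 3*√4974925582 ≈ 2.1160e+5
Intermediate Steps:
P(u) = u⁴ (P(u) = u³*u = u⁴)
√(P(R) - 229762) = √((-460)⁴ - 229762) = √(44774560000 - 229762) = √44774330238 = 3*√4974925582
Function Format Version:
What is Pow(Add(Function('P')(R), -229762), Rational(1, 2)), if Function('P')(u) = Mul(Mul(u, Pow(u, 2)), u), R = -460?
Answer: Mul(3, Pow(4974925582, Rational(1, 2))) ≈ 2.1160e+5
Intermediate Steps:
Function('P')(u) = Pow(u, 4) (Function('P')(u) = Mul(Pow(u, 3), u) = Pow(u, 4))
Pow(Add(Function('P')(R), -229762), Rational(1, 2)) = Pow(Add(Pow(-460, 4), -229762), Rational(1, 2)) = Pow(Add(44774560000, -229762), Rational(1, 2)) = Pow(44774330238, Rational(1, 2)) = Mul(3, Pow(4974925582, Rational(1, 2)))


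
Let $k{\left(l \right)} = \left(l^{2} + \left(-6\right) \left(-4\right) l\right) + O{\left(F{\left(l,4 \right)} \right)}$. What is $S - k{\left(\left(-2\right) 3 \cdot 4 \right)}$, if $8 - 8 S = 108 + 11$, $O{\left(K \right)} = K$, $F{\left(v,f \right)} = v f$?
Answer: $\frac{657}{8} \approx 82.125$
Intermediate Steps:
$F{\left(v,f \right)} = f v$
$k{\left(l \right)} = l^{2} + 28 l$ ($k{\left(l \right)} = \left(l^{2} + \left(-6\right) \left(-4\right) l\right) + 4 l = \left(l^{2} + 24 l\right) + 4 l = l^{2} + 28 l$)
$S = - \frac{111}{8}$ ($S = 1 - \frac{108 + 11}{8} = 1 - \frac{119}{8} = - \frac{111}{8} \approx -13.875$)
$S - k{\left(\left(-2\right) 3 \cdot 4 \right)} = - \frac{111}{8} - \left(-2\right) 3 \cdot 4 \left(28 + \left(-2\right) 3 \cdot 4\right) = - \frac{111}{8} - \left(-6\right) 4 \left(28 - 24\right) = - \frac{111}{8} - - 24 \left(28 - 24\right) = - \frac{111}{8} - \left(-24\right) 4 = - \frac{111}{8} - -96 = - \frac{111}{8} + 96 = \frac{657}{8}$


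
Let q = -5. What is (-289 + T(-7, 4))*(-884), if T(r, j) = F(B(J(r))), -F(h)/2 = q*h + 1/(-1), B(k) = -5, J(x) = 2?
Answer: 297908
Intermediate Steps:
F(h) = 2 + 10*h (F(h) = -2*(-5*h + 1/(-1)) = -2*(-5*h - 1) = -2*(-1 - 5*h) = 2 + 10*h)
T(r, j) = -48 (T(r, j) = 2 + 10*(-5) = 2 - 50 = -48)
(-289 + T(-7, 4))*(-884) = (-289 - 48)*(-884) = -337*(-884) = 297908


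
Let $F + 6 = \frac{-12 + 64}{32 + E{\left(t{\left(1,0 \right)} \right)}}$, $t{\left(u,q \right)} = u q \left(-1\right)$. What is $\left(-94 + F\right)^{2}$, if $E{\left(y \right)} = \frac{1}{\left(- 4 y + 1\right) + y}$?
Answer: $\frac{10549504}{1089} \approx 9687.3$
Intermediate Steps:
$t{\left(u,q \right)} = - q u$ ($t{\left(u,q \right)} = q u \left(-1\right) = - q u$)
$E{\left(y \right)} = \frac{1}{1 - 3 y}$ ($E{\left(y \right)} = \frac{1}{\left(1 - 4 y\right) + y} = \frac{1}{1 - 3 y}$)
$F = - \frac{146}{33}$ ($F = -6 + \frac{-12 + 64}{32 - \frac{1}{-1 + 3 \left(\left(-1\right) 0 \cdot 1\right)}} = -6 + \frac{52}{32 - \frac{1}{-1 + 3 \cdot 0}} = -6 + \frac{52}{32 - \frac{1}{-1 + 0}} = -6 + \frac{52}{32 - \frac{1}{-1}} = -6 + \frac{52}{32 - -1} = -6 + \frac{52}{32 + 1} = -6 + \frac{52}{33} = - \frac{146}{33} \approx -4.4242$)
$\left(-94 + F\right)^{2} = \left(-94 - \frac{146}{33}\right)^{2} = \left(- \frac{3248}{33}\right)^{2} = \frac{10549504}{1089}$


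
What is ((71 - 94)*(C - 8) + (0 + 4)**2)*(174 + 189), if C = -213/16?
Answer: 2939937/16 ≈ 1.8375e+5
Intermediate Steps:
C = -213/16 (C = -213*1/16 = -213/16 ≈ -13.313)
((71 - 94)*(C - 8) + (0 + 4)**2)*(174 + 189) = ((71 - 94)*(-213/16 - 8) + (0 + 4)**2)*(174 + 189) = (-23*(-341/16) + 4**2)*363 = (7843/16 + 16)*363 = (8099/16)*363 = 2939937/16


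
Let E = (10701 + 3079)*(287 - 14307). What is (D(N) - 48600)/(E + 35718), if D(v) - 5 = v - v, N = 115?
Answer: 48595/193159882 ≈ 0.00025158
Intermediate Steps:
D(v) = 5 (D(v) = 5 + (v - v) = 5 + 0 = 5)
E = -193195600 (E = 13780*(-14020) = -193195600)
(D(N) - 48600)/(E + 35718) = (5 - 48600)/(-193195600 + 35718) = -48595/(-193159882) = -48595*(-1/193159882) = 48595/193159882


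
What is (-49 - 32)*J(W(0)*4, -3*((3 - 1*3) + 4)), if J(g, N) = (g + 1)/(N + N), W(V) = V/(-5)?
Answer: 27/8 ≈ 3.3750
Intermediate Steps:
W(V) = -V/5 (W(V) = V*(-1/5) = -V/5)
J(g, N) = (1 + g)/(2*N) (J(g, N) = (1 + g)/((2*N)) = (1 + g)*(1/(2*N)) = (1 + g)/(2*N))
(-49 - 32)*J(W(0)*4, -3*((3 - 1*3) + 4)) = (-49 - 32)*((1 - 1/5*0*4)/(2*((-3*((3 - 1*3) + 4))))) = -81*(1 + 0*4)/(2*((-3*((3 - 3) + 4)))) = -81*(1 + 0)/(2*((-3*(0 + 4)))) = -81/(2*((-3*4))) = -81/(2*(-12)) = -81*(-1)/(2*12) = -81*(-1/24) = 27/8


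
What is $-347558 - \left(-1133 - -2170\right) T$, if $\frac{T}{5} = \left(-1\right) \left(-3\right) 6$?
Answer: $-440888$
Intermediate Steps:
$T = 90$ ($T = 5 \left(-1\right) \left(-3\right) 6 = 5 \cdot 3 \cdot 6 = 5 \cdot 18 = 90$)
$-347558 - \left(-1133 - -2170\right) T = -347558 - \left(-1133 - -2170\right) 90 = -347558 - \left(-1133 + 2170\right) 90 = -347558 - 1037 \cdot 90 = -347558 - 93330 = -440888$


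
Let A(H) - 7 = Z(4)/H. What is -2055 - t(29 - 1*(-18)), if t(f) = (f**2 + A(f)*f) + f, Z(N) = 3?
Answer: -4643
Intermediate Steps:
A(H) = 7 + 3/H
t(f) = f + f**2 + f*(7 + 3/f) (t(f) = (f**2 + (7 + 3/f)*f) + f = (f**2 + f*(7 + 3/f)) + f = f + f**2 + f*(7 + 3/f))
-2055 - t(29 - 1*(-18)) = -2055 - (3 + (29 - 1*(-18))**2 + 8*(29 - 1*(-18))) = -2055 - (3 + (29 + 18)**2 + 8*(29 + 18)) = -2055 - (3 + 47**2 + 8*47) = -2055 - (3 + 2209 + 376) = -2055 - 1*2588 = -2055 - 2588 = -4643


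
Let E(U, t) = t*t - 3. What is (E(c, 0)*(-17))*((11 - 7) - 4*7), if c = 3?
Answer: -1224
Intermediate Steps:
E(U, t) = -3 + t² (E(U, t) = t² - 3 = -3 + t²)
(E(c, 0)*(-17))*((11 - 7) - 4*7) = ((-3 + 0²)*(-17))*((11 - 7) - 4*7) = ((-3 + 0)*(-17))*(4 - 28) = -3*(-17)*(-24) = 51*(-24) = -1224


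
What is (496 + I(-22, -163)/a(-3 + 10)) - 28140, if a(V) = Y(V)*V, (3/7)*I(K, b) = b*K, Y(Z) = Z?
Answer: -576938/21 ≈ -27473.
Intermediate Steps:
I(K, b) = 7*K*b/3 (I(K, b) = 7*(b*K)/3 = 7*(K*b)/3 = 7*K*b/3)
a(V) = V² (a(V) = V*V = V²)
(496 + I(-22, -163)/a(-3 + 10)) - 28140 = (496 + ((7/3)*(-22)*(-163))/((-3 + 10)²)) - 28140 = (496 + 25102/(3*(7²))) - 28140 = (496 + (25102/3)/49) - 28140 = (496 + (25102/3)*(1/49)) - 28140 = (496 + 3586/21) - 28140 = 14002/21 - 28140 = -576938/21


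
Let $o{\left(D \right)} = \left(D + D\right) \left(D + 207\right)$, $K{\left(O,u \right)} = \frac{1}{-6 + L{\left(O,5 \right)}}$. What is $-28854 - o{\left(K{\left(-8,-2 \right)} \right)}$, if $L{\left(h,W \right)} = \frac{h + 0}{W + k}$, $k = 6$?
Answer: $- \frac{78833875}{2738} \approx -28793.0$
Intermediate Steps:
$L{\left(h,W \right)} = \frac{h}{6 + W}$ ($L{\left(h,W \right)} = \frac{h + 0}{W + 6} = \frac{h}{6 + W}$)
$K{\left(O,u \right)} = \frac{1}{-6 + \frac{O}{11}}$ ($K{\left(O,u \right)} = \frac{1}{-6 + \frac{O}{6 + 5}} = \frac{1}{-6 + \frac{O}{11}}$)
$o{\left(D \right)} = 2 D \left(207 + D\right)$
$-28854 - o{\left(K{\left(-8,-2 \right)} \right)} = -28854 - 2 \frac{11}{-66 - 8} \left(207 + \frac{11}{-66 - 8}\right) = -28854 - 2 \frac{11}{-74} \left(207 + \frac{11}{-74}\right) = -28854 - 2 \cdot 11 \left(- \frac{1}{74}\right) \left(207 + 11 \left(- \frac{1}{74}\right)\right) = -28854 - 2 \left(- \frac{11}{74}\right) \left(207 - \frac{11}{74}\right) = -28854 - 2 \left(- \frac{11}{74}\right) \frac{15307}{74} = -28854 - - \frac{168377}{2738} = -28854 + \frac{168377}{2738} = - \frac{78833875}{2738}$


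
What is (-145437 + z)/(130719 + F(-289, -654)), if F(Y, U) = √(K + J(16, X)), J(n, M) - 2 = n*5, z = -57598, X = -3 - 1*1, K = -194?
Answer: -26540532165/17087457073 + 812140*I*√7/17087457073 ≈ -1.5532 + 0.00012575*I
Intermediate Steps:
X = -4 (X = -3 - 1 = -4)
J(n, M) = 2 + 5*n (J(n, M) = 2 + n*5 = 2 + 5*n)
F(Y, U) = 4*I*√7 (F(Y, U) = √(-194 + (2 + 5*16)) = √(-194 + (2 + 80)) = √(-194 + 82) = √(-112) = 4*I*√7)
(-145437 + z)/(130719 + F(-289, -654)) = (-145437 - 57598)/(130719 + 4*I*√7) = -203035/(130719 + 4*I*√7)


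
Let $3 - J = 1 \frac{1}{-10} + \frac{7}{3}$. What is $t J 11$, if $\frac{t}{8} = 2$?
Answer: $\frac{2024}{15} \approx 134.93$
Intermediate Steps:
$t = 16$ ($t = 8 \cdot 2 = 16$)
$J = \frac{23}{30}$ ($J = 3 - \left(1 \frac{1}{-10} + \frac{7}{3}\right) = 3 - \left(1 \left(- \frac{1}{10}\right) + 7 \cdot \frac{1}{3}\right) = 3 - \left(- \frac{1}{10} + \frac{7}{3}\right) = 3 - \frac{67}{30} = \frac{23}{30} \approx 0.76667$)
$t J 11 = 16 \cdot \frac{23}{30} \cdot 11 = \frac{184}{15} \cdot 11 = \frac{2024}{15}$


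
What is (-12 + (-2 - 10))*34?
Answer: -816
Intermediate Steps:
(-12 + (-2 - 10))*34 = (-12 - 12)*34 = -24*34 = -816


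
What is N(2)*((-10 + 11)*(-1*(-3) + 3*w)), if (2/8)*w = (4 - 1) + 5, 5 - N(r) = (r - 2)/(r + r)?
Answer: 495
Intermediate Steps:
N(r) = 5 - (-2 + r)/(2*r) (N(r) = 5 - (r - 2)/(r + r) = 5 - (-2 + r)/(2*r))
w = 32 (w = 4*((4 - 1) + 5) = 4*(3 + 5) = 4*8 = 32)
N(2)*((-10 + 11)*(-1*(-3) + 3*w)) = (9/2 + 1/2)*((-10 + 11)*(-1*(-3) + 3*32)) = (9/2 + ½)*(1*(3 + 96)) = 5*(1*99) = 5*99 = 495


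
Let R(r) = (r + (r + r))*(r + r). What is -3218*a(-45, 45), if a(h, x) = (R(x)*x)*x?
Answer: -79174867500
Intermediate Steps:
R(r) = 6*r² (R(r) = (r + 2*r)*(2*r) = (3*r)*(2*r) = 6*r²)
a(h, x) = 6*x⁴ (a(h, x) = ((6*x²)*x)*x = (6*x³)*x = 6*x⁴)
-3218*a(-45, 45) = -19308*45⁴ = -19308*4100625 = -3218*24603750 = -79174867500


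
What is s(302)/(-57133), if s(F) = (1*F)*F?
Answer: -91204/57133 ≈ -1.5963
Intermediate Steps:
s(F) = F² (s(F) = F*F = F²)
s(302)/(-57133) = 302²/(-57133) = 91204*(-1/57133) = -91204/57133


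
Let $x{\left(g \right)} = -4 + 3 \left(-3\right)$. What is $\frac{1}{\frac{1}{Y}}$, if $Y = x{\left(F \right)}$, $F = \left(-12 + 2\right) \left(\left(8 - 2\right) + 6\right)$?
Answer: $-13$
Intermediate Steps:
$F = -120$ ($F = - 10 \left(6 + 6\right) = \left(-10\right) 12 = -120$)
$x{\left(g \right)} = -13$ ($x{\left(g \right)} = -4 - 9 = -13$)
$Y = -13$
$\frac{1}{\frac{1}{Y}} = \frac{1}{\frac{1}{-13}} = \frac{1}{- \frac{1}{13}} = -13$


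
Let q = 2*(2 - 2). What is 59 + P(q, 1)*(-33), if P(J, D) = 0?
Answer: 59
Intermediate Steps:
q = 0 (q = 2*0 = 0)
59 + P(q, 1)*(-33) = 59 + 0*(-33) = 59 + 0 = 59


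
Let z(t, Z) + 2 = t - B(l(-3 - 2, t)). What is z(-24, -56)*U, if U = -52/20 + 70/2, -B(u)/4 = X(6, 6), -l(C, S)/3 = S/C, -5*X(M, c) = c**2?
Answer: -44388/25 ≈ -1775.5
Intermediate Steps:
X(M, c) = -c**2/5
l(C, S) = -3*S/C
B(u) = 144/5 (B(u) = -(-4)*6**2/5 = -(-4)*36/5 = -4*(-36/5) = 144/5)
z(t, Z) = -154/5 + t (z(t, Z) = -2 + (t - 1*144/5) = -2 + (t - 144/5) = -2 + (-144/5 + t) = -154/5 + t)
U = 162/5 (U = -52*1/20 + 70*(1/2) = -13/5 + 35 = 162/5 ≈ 32.400)
z(-24, -56)*U = (-154/5 - 24)*(162/5) = -274/5*162/5 = -44388/25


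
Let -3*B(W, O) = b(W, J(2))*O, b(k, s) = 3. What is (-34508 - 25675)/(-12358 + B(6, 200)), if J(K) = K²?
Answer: 20061/4186 ≈ 4.7924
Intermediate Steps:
B(W, O) = -O
(-34508 - 25675)/(-12358 + B(6, 200)) = (-34508 - 25675)/(-12358 - 1*200) = -60183/(-12358 - 200) = -60183/(-12558) = -60183*(-1/12558) = 20061/4186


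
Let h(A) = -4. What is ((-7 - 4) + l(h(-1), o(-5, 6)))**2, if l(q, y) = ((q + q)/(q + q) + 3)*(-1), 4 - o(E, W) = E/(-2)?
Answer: 225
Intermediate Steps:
o(E, W) = 4 + E/2 (o(E, W) = 4 - E/(-2) = 4 - E*(-1)/2 = 4 - (-1)*E/2 = 4 + E/2)
l(q, y) = -4 (l(q, y) = ((2*q)/((2*q)) + 3)*(-1) = ((2*q)*(1/(2*q)) + 3)*(-1) = (1 + 3)*(-1) = 4*(-1) = -4)
((-7 - 4) + l(h(-1), o(-5, 6)))**2 = ((-7 - 4) - 4)**2 = (-11 - 4)**2 = (-15)**2 = 225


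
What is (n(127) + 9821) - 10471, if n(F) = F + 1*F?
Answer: -396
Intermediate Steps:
n(F) = 2*F (n(F) = F + F = 2*F)
(n(127) + 9821) - 10471 = (2*127 + 9821) - 10471 = (254 + 9821) - 10471 = 10075 - 10471 = -396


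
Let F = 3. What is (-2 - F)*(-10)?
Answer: 50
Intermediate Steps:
(-2 - F)*(-10) = (-2 - 1*3)*(-10) = (-2 - 3)*(-10) = -5*(-10) = 50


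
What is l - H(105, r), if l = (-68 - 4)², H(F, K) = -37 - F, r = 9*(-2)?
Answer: 5326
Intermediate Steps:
r = -18
l = 5184 (l = (-72)² = 5184)
l - H(105, r) = 5184 - (-37 - 1*105) = 5184 - (-37 - 105) = 5184 - 1*(-142) = 5184 + 142 = 5326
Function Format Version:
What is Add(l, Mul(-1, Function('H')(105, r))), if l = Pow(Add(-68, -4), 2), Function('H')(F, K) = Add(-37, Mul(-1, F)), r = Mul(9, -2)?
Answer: 5326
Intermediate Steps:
r = -18
l = 5184 (l = Pow(-72, 2) = 5184)
Add(l, Mul(-1, Function('H')(105, r))) = Add(5184, Mul(-1, Add(-37, Mul(-1, 105)))) = Add(5184, Mul(-1, Add(-37, -105))) = Add(5184, Mul(-1, -142)) = Add(5184, 142) = 5326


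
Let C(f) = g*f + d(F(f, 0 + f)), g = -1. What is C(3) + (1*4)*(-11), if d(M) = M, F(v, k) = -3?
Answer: -50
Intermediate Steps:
C(f) = -3 - f (C(f) = -f - 3 = -3 - f)
C(3) + (1*4)*(-11) = (-3 - 1*3) + (1*4)*(-11) = (-3 - 3) + 4*(-11) = -6 - 44 = -50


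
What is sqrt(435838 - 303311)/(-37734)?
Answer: -sqrt(132527)/37734 ≈ -0.0096476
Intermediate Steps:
sqrt(435838 - 303311)/(-37734) = sqrt(132527)*(-1/37734) = -sqrt(132527)/37734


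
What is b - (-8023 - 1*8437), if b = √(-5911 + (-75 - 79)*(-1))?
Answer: 16460 + I*√5757 ≈ 16460.0 + 75.875*I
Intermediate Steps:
b = I*√5757 (b = √(-5911 - 154*(-1)) = √(-5911 + 154) = √(-5757) = I*√5757 ≈ 75.875*I)
b - (-8023 - 1*8437) = I*√5757 - (-8023 - 1*8437) = I*√5757 - (-8023 - 8437) = I*√5757 - 1*(-16460) = I*√5757 + 16460 = 16460 + I*√5757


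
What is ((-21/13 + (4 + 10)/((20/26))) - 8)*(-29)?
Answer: -16182/65 ≈ -248.95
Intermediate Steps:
((-21/13 + (4 + 10)/((20/26))) - 8)*(-29) = ((-21*1/13 + 14/((20*(1/26)))) - 8)*(-29) = ((-21/13 + 14/(10/13)) - 8)*(-29) = ((-21/13 + 14*(13/10)) - 8)*(-29) = ((-21/13 + 91/5) - 8)*(-29) = (1078/65 - 8)*(-29) = (558/65)*(-29) = -16182/65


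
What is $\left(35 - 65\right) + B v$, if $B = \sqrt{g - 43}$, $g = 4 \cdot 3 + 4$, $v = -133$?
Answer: $-30 - 399 i \sqrt{3} \approx -30.0 - 691.09 i$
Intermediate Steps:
$g = 16$ ($g = 12 + 4 = 16$)
$B = 3 i \sqrt{3}$ ($B = \sqrt{16 - 43} = \sqrt{-27} = 3 i \sqrt{3} \approx 5.1962 i$)
$\left(35 - 65\right) + B v = \left(35 - 65\right) + 3 i \sqrt{3} \left(-133\right) = \left(35 - 65\right) - 399 i \sqrt{3} = -30 - 399 i \sqrt{3}$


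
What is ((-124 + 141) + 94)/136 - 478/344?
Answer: -3353/5848 ≈ -0.57336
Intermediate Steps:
((-124 + 141) + 94)/136 - 478/344 = (17 + 94)*(1/136) - 478*1/344 = 111*(1/136) - 239/172 = 111/136 - 239/172 = -3353/5848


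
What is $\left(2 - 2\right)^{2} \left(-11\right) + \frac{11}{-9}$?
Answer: $- \frac{11}{9} \approx -1.2222$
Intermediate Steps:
$\left(2 - 2\right)^{2} \left(-11\right) + \frac{11}{-9} = 0^{2} \left(-11\right) + 11 \left(- \frac{1}{9}\right) = 0 \left(-11\right) - \frac{11}{9} = 0 - \frac{11}{9} = - \frac{11}{9}$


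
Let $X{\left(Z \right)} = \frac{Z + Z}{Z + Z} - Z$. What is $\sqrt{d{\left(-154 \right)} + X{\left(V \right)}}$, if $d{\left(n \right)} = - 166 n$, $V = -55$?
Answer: $2 \sqrt{6405} \approx 160.06$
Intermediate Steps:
$X{\left(Z \right)} = 1 - Z$ ($X{\left(Z \right)} = \frac{2 Z}{2 Z} - Z = 2 Z \frac{1}{2 Z} - Z = 1 - Z$)
$\sqrt{d{\left(-154 \right)} + X{\left(V \right)}} = \sqrt{\left(-166\right) \left(-154\right) + \left(1 - -55\right)} = \sqrt{25564 + \left(1 + 55\right)} = \sqrt{25564 + 56} = \sqrt{25620} = 2 \sqrt{6405}$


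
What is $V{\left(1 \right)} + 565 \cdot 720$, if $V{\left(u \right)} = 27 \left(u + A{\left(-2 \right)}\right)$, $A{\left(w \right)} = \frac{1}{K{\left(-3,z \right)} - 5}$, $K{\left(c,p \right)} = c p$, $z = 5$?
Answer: $\frac{8136513}{20} \approx 4.0683 \cdot 10^{5}$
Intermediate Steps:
$A{\left(w \right)} = - \frac{1}{20}$ ($A{\left(w \right)} = \frac{1}{\left(-3\right) 5 - 5} = \frac{1}{-15 - 5} = \frac{1}{-20} = - \frac{1}{20}$)
$V{\left(u \right)} = - \frac{27}{20} + 27 u$ ($V{\left(u \right)} = 27 \left(u - \frac{1}{20}\right) = 27 \left(- \frac{1}{20} + u\right) = - \frac{27}{20} + 27 u$)
$V{\left(1 \right)} + 565 \cdot 720 = \left(- \frac{27}{20} + 27 \cdot 1\right) + 565 \cdot 720 = \left(- \frac{27}{20} + 27\right) + 406800 = \frac{513}{20} + 406800 = \frac{8136513}{20}$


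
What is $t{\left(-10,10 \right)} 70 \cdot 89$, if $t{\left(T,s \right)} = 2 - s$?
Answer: $-49840$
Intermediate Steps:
$t{\left(-10,10 \right)} 70 \cdot 89 = \left(2 - 10\right) 70 \cdot 89 = \left(-8\right) 70 \cdot 89 = \left(-560\right) 89 = -49840$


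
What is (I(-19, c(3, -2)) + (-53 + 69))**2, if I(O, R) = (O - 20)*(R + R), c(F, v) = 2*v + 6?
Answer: 19600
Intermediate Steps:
c(F, v) = 6 + 2*v
I(O, R) = 2*R*(-20 + O) (I(O, R) = (-20 + O)*(2*R) = 2*R*(-20 + O))
(I(-19, c(3, -2)) + (-53 + 69))**2 = (2*(6 + 2*(-2))*(-20 - 19) + (-53 + 69))**2 = (2*(6 - 4)*(-39) + 16)**2 = (2*2*(-39) + 16)**2 = (-156 + 16)**2 = (-140)**2 = 19600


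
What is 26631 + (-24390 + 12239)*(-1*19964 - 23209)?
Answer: 524621754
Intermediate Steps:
26631 + (-24390 + 12239)*(-1*19964 - 23209) = 26631 - 12151*(-19964 - 23209) = 26631 - 12151*(-43173) = 26631 + 524595123 = 524621754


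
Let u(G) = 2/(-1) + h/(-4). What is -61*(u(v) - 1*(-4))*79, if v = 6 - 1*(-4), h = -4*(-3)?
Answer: 4819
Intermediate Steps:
h = 12
v = 10 (v = 6 + 4 = 10)
u(G) = -5 (u(G) = 2/(-1) + 12/(-4) = 2*(-1) + 12*(-¼) = -2 - 3 = -5)
-61*(u(v) - 1*(-4))*79 = -61*(-5 - 1*(-4))*79 = -61*(-5 + 4)*79 = -61*(-1)*79 = 61*79 = 4819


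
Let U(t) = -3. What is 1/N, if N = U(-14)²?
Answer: ⅑ ≈ 0.11111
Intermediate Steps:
N = 9 (N = (-3)² = 9)
1/N = 1/9 = ⅑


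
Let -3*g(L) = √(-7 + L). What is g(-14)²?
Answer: -7/3 ≈ -2.3333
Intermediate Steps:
g(L) = -√(-7 + L)/3
g(-14)² = (-√(-7 - 14)/3)² = (-I*√21/3)² = -7/3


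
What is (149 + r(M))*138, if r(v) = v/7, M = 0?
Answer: 20562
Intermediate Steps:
r(v) = v/7 (r(v) = v*(⅐) = v/7)
(149 + r(M))*138 = (149 + (⅐)*0)*138 = (149 + 0)*138 = 149*138 = 20562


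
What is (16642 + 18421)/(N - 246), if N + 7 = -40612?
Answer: -35063/40865 ≈ -0.85802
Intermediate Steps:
N = -40619 (N = -7 - 40612 = -40619)
(16642 + 18421)/(N - 246) = (16642 + 18421)/(-40619 - 246) = 35063/(-40865) = 35063*(-1/40865) = -35063/40865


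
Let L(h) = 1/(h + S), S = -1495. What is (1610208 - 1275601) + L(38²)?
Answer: 17064956/51 ≈ 3.3461e+5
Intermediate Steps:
L(h) = 1/(-1495 + h) (L(h) = 1/(h - 1495) = 1/(-1495 + h))
(1610208 - 1275601) + L(38²) = (1610208 - 1275601) + 1/(-1495 + 38²) = 334607 + 1/(-1495 + 1444) = 334607 + 1/(-51) = 334607 - 1/51 = 17064956/51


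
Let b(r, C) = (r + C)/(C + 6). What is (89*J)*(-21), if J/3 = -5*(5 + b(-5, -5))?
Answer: -140175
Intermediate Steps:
b(r, C) = (C + r)/(6 + C)
J = 75 (J = 3*(-5*(5 + (-5 - 5)/(6 - 5))) = 3*(-5*(5 - 10/1)) = 3*(-5*(5 + 1*(-10))) = 3*(-5*(5 - 10)) = 3*(-5*(-5)) = 3*25 = 75)
(89*J)*(-21) = (89*75)*(-21) = 6675*(-21) = -140175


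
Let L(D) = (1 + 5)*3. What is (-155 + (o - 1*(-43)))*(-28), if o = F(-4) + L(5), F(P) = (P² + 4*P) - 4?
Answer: 2744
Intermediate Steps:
L(D) = 18 (L(D) = 6*3 = 18)
F(P) = -4 + P² + 4*P
o = 14 (o = (-4 + (-4)² + 4*(-4)) + 18 = (-4 + 16 - 16) + 18 = -4 + 18 = 14)
(-155 + (o - 1*(-43)))*(-28) = (-155 + (14 - 1*(-43)))*(-28) = (-155 + (14 + 43))*(-28) = (-155 + 57)*(-28) = -98*(-28) = 2744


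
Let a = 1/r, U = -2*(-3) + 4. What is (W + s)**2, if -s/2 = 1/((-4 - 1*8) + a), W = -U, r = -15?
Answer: 3168400/32761 ≈ 96.713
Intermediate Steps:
U = 10 (U = 6 + 4 = 10)
a = -1/15 (a = 1/(-15) = -1/15 ≈ -0.066667)
W = -10 (W = -1*10 = -10)
s = 30/181 (s = -2/((-4 - 1*8) - 1/15) = -2/((-4 - 8) - 1/15) = -2/(-12 - 1/15) = -2/(-181/15) = -2*(-15/181) = 30/181 ≈ 0.16575)
(W + s)**2 = (-10 + 30/181)**2 = (-1780/181)**2 = 3168400/32761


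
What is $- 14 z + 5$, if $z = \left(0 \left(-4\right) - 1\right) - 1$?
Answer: $33$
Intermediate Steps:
$z = -2$ ($z = \left(0 - 1\right) - 1 = -1 - 1 = -2$)
$- 14 z + 5 = \left(-14\right) \left(-2\right) + 5 = 28 + 5 = 33$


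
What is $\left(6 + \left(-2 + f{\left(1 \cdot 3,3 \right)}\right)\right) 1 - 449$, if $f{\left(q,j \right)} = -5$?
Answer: $-450$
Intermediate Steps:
$\left(6 + \left(-2 + f{\left(1 \cdot 3,3 \right)}\right)\right) 1 - 449 = \left(6 - 7\right) 1 - 449 = \left(-1\right) 1 - 449 = -1 - 449 = -450$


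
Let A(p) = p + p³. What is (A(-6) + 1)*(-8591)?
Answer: 1898611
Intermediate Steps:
(A(-6) + 1)*(-8591) = ((-6 + (-6)³) + 1)*(-8591) = ((-6 - 216) + 1)*(-8591) = (-222 + 1)*(-8591) = -221*(-8591) = 1898611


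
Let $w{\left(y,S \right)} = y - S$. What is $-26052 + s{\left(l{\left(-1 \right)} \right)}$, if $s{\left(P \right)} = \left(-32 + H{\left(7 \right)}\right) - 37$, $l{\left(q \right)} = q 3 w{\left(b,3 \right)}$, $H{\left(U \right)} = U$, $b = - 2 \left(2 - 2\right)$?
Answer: $-26114$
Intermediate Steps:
$b = 0$ ($b = \left(-2\right) 0 = 0$)
$l{\left(q \right)} = - 9 q$ ($l{\left(q \right)} = q 3 \left(0 - 3\right) = 3 q \left(0 - 3\right) = 3 q \left(-3\right) = - 9 q$)
$s{\left(P \right)} = -62$ ($s{\left(P \right)} = \left(-32 + 7\right) - 37 = -25 - 37 = -62$)
$-26052 + s{\left(l{\left(-1 \right)} \right)} = -26052 - 62 = -26114$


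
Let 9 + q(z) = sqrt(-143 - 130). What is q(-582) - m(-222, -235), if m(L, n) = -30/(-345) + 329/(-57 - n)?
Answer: -44769/4094 + I*sqrt(273) ≈ -10.935 + 16.523*I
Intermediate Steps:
q(z) = -9 + I*sqrt(273) (q(z) = -9 + sqrt(-143 - 130) = -9 + sqrt(-273) = -9 + I*sqrt(273))
m(L, n) = 2/23 + 329/(-57 - n) (m(L, n) = -30*(-1/345) + 329/(-57 - n) = 2/23 + 329/(-57 - n))
q(-582) - m(-222, -235) = (-9 + I*sqrt(273)) - (-7453 + 2*(-235))/(23*(57 - 235)) = (-9 + I*sqrt(273)) - (-7453 - 470)/(23*(-178)) = (-9 + I*sqrt(273)) - (-1)*(-7923)/(23*178) = (-9 + I*sqrt(273)) - 1*7923/4094 = (-9 + I*sqrt(273)) - 7923/4094 = -44769/4094 + I*sqrt(273)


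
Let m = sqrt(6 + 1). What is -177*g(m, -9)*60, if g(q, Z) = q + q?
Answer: -21240*sqrt(7) ≈ -56196.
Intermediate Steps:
m = sqrt(7) ≈ 2.6458
g(q, Z) = 2*q
-177*g(m, -9)*60 = -354*sqrt(7)*60 = -21240*sqrt(7)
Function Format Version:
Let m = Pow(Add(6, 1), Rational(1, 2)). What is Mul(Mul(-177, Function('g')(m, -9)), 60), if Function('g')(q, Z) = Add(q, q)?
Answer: Mul(-21240, Pow(7, Rational(1, 2))) ≈ -56196.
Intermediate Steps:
m = Pow(7, Rational(1, 2)) ≈ 2.6458
Function('g')(q, Z) = Mul(2, q)
Mul(Mul(-177, Function('g')(m, -9)), 60) = Mul(Mul(-177, Mul(2, Pow(7, Rational(1, 2)))), 60) = Mul(Mul(-354, Pow(7, Rational(1, 2))), 60) = Mul(-21240, Pow(7, Rational(1, 2)))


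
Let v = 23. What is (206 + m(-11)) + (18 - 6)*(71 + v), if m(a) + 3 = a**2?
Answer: 1452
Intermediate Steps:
m(a) = -3 + a**2
(206 + m(-11)) + (18 - 6)*(71 + v) = (206 + (-3 + (-11)**2)) + (18 - 6)*(71 + 23) = (206 + (-3 + 121)) + 12*94 = (206 + 118) + 1128 = 324 + 1128 = 1452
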